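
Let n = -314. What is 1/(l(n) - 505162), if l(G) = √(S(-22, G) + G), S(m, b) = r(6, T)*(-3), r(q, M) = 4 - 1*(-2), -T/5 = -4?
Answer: -252581/127594323288 - I*√83/127594323288 ≈ -1.9796e-6 - 7.1402e-11*I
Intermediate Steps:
T = 20 (T = -5*(-4) = 20)
r(q, M) = 6 (r(q, M) = 4 + 2 = 6)
S(m, b) = -18 (S(m, b) = 6*(-3) = -18)
l(G) = √(-18 + G)
1/(l(n) - 505162) = 1/(√(-18 - 314) - 505162) = 1/(√(-332) - 505162) = 1/(2*I*√83 - 505162) = 1/(-505162 + 2*I*√83)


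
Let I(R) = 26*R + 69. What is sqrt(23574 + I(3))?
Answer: sqrt(23721) ≈ 154.02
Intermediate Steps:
I(R) = 69 + 26*R
sqrt(23574 + I(3)) = sqrt(23574 + (69 + 26*3)) = sqrt(23574 + (69 + 78)) = sqrt(23574 + 147) = sqrt(23721)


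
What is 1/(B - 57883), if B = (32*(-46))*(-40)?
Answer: 1/997 ≈ 0.0010030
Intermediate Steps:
B = 58880 (B = -1472*(-40) = 58880)
1/(B - 57883) = 1/(58880 - 57883) = 1/997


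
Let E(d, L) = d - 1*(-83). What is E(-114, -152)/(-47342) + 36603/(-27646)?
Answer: -433000550/327204233 ≈ -1.3233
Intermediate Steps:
E(d, L) = 83 + d (E(d, L) = d + 83 = 83 + d)
E(-114, -152)/(-47342) + 36603/(-27646) = (83 - 114)/(-47342) + 36603/(-27646) = -31*(-1/47342) + 36603*(-1/27646) = 31/47342 - 36603/27646 = -433000550/327204233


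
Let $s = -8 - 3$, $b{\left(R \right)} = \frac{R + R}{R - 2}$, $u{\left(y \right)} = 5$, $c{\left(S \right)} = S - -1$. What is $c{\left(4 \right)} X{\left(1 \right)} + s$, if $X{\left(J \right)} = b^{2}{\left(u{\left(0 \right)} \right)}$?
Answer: $\frac{401}{9} \approx 44.556$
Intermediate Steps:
$c{\left(S \right)} = 1 + S$ ($c{\left(S \right)} = S + 1 = 1 + S$)
$b{\left(R \right)} = \frac{2 R}{-2 + R}$
$X{\left(J \right)} = \frac{100}{9}$ ($X{\left(J \right)} = \left(2 \cdot 5 \frac{1}{-2 + 5}\right)^{2} = \left(2 \cdot 5 \cdot \frac{1}{3}\right)^{2} = \left(\frac{10}{3}\right)^{2} = \frac{100}{9}$)
$s = -11$
$c{\left(4 \right)} X{\left(1 \right)} + s = \left(1 + 4\right) \frac{100}{9} - 11 = 5 \cdot \frac{100}{9} - 11 = \frac{500}{9} - 11 = \frac{401}{9}$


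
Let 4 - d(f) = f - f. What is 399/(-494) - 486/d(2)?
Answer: -1590/13 ≈ -122.31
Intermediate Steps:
d(f) = 4 (d(f) = 4 - (f - f) = 4 - 1*0 = 4 + 0 = 4)
399/(-494) - 486/d(2) = 399/(-494) - 486/4 = 399*(-1/494) - 486*¼ = -21/26 - 243/2 = -1590/13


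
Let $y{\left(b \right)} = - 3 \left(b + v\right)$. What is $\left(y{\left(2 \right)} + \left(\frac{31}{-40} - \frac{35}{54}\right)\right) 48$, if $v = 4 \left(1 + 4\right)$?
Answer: $- \frac{145634}{45} \approx -3236.3$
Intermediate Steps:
$v = 20$ ($v = 4 \cdot 5 = 20$)
$y{\left(b \right)} = -60 - 3 b$ ($y{\left(b \right)} = - 3 \left(b + 20\right) = - 3 \left(20 + b\right) = -60 - 3 b$)
$\left(y{\left(2 \right)} + \left(\frac{31}{-40} - \frac{35}{54}\right)\right) 48 = \left(\left(-60 - 6\right) + \left(\frac{31}{-40} - \frac{35}{54}\right)\right) 48 = \left(\left(-60 - 6\right) + \left(31 \left(- \frac{1}{40}\right) - \frac{35}{54}\right)\right) 48 = \left(-66 - \frac{1537}{1080}\right) 48 = \left(- \frac{72817}{1080}\right) 48 = - \frac{145634}{45}$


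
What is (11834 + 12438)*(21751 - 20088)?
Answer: 40364336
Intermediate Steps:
(11834 + 12438)*(21751 - 20088) = 24272*1663 = 40364336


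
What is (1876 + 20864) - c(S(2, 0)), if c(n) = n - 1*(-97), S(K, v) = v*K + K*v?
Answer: 22643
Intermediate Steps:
S(K, v) = 2*K*v (S(K, v) = K*v + K*v = 2*K*v)
c(n) = 97 + n (c(n) = n + 97 = 97 + n)
(1876 + 20864) - c(S(2, 0)) = (1876 + 20864) - (97 + 2*2*0) = 22740 - (97 + 0) = 22740 - 1*97 = 22740 - 97 = 22643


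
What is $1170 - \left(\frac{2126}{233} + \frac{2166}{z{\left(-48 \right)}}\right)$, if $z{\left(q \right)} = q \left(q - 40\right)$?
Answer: $\frac{190336623}{164032} \approx 1160.4$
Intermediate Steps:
$z{\left(q \right)} = q \left(-40 + q\right)$
$1170 - \left(\frac{2126}{233} + \frac{2166}{z{\left(-48 \right)}}\right) = 1170 - \left(\frac{2126}{233} + 2166 \left(- \frac{1}{48 \left(-40 - 48\right)}\right)\right) = 1170 - \left(\frac{2126}{233} + \frac{2166}{\left(-48\right) \left(-88\right)}\right) = 1170 - \left(\frac{2126}{233} + \frac{2166}{4224}\right) = 1170 - \frac{1580817}{164032} = \frac{190336623}{164032}$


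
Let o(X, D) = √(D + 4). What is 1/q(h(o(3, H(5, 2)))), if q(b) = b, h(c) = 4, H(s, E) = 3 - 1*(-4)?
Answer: ¼ ≈ 0.25000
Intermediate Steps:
H(s, E) = 7 (H(s, E) = 3 + 4 = 7)
o(X, D) = √(4 + D)
1/q(h(o(3, H(5, 2)))) = 1/4 = ¼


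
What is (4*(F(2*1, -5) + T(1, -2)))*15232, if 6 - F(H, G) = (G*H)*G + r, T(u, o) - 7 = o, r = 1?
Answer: -2437120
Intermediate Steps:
T(u, o) = 7 + o
F(H, G) = 5 - H*G² (F(H, G) = 6 - ((G*H)*G + 1) = 6 - (H*G² + 1) = 6 - (1 + H*G²) = 6 + (-1 - H*G²) = 5 - H*G²)
(4*(F(2*1, -5) + T(1, -2)))*15232 = (4*((5 - 1*2*1*(-5)²) + (7 - 2)))*15232 = (4*((5 - 1*2*25) + 5))*15232 = (4*((5 - 50) + 5))*15232 = (4*(-45 + 5))*15232 = (4*(-40))*15232 = -160*15232 = -2437120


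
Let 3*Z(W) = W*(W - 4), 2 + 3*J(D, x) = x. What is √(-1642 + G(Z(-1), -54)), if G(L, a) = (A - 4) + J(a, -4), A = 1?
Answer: 3*I*√183 ≈ 40.583*I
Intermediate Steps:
J(D, x) = -⅔ + x/3
Z(W) = W*(-4 + W)/3 (Z(W) = (W*(W - 4))/3 = (W*(-4 + W))/3 = W*(-4 + W)/3)
G(L, a) = -5 (G(L, a) = (1 - 4) + (-⅔ + (⅓)*(-4)) = -3 + (-⅔ - 4/3) = -3 - 2 = -5)
√(-1642 + G(Z(-1), -54)) = √(-1642 - 5) = √(-1647) = 3*I*√183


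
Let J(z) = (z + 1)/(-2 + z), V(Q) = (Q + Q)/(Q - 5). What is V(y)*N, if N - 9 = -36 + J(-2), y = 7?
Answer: -749/4 ≈ -187.25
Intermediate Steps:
V(Q) = 2*Q/(-5 + Q) (V(Q) = (2*Q)/(-5 + Q) = 2*Q/(-5 + Q))
J(z) = (1 + z)/(-2 + z)
N = -107/4 (N = 9 + (-36 + (1 - 2)/(-2 - 2)) = 9 + (-36 - 1/(-4)) = 9 + (-36 - ¼*(-1)) = 9 + (-36 + ¼) = 9 - 143/4 = -107/4 ≈ -26.750)
V(y)*N = (2*7/(-5 + 7))*(-107/4) = (2*7/2)*(-107/4) = (2*7*(½))*(-107/4) = 7*(-107/4) = -749/4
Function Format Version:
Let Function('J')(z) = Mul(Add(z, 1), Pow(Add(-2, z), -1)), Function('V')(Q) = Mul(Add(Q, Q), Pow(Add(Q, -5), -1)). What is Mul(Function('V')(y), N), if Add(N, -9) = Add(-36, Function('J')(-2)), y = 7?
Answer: Rational(-749, 4) ≈ -187.25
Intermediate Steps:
Function('V')(Q) = Mul(2, Q, Pow(Add(-5, Q), -1)) (Function('V')(Q) = Mul(Mul(2, Q), Pow(Add(-5, Q), -1)) = Mul(2, Q, Pow(Add(-5, Q), -1)))
Function('J')(z) = Mul(Pow(Add(-2, z), -1), Add(1, z)) (Function('J')(z) = Mul(Add(1, z), Pow(Add(-2, z), -1)) = Mul(Pow(Add(-2, z), -1), Add(1, z)))
N = Rational(-107, 4) (N = Add(9, Add(-36, Mul(Pow(Add(-2, -2), -1), Add(1, -2)))) = Add(9, Add(-36, Mul(Pow(-4, -1), -1))) = Add(9, Add(-36, Mul(Rational(-1, 4), -1))) = Add(9, Add(-36, Rational(1, 4))) = Add(9, Rational(-143, 4)) = Rational(-107, 4) ≈ -26.750)
Mul(Function('V')(y), N) = Mul(Mul(2, 7, Pow(Add(-5, 7), -1)), Rational(-107, 4)) = Mul(Mul(2, 7, Pow(2, -1)), Rational(-107, 4)) = Mul(Mul(2, 7, Rational(1, 2)), Rational(-107, 4)) = Mul(7, Rational(-107, 4)) = Rational(-749, 4)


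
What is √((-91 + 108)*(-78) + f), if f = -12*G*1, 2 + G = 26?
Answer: I*√1614 ≈ 40.175*I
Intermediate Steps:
G = 24 (G = -2 + 26 = 24)
f = -288 (f = -12*24*1 = -288*1 = -288)
√((-91 + 108)*(-78) + f) = √((-91 + 108)*(-78) - 288) = √(17*(-78) - 288) = √(-1326 - 288) = √(-1614) = I*√1614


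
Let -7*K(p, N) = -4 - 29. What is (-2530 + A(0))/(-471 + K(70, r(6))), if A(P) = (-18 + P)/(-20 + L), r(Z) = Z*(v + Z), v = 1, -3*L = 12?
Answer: 70819/13056 ≈ 5.4242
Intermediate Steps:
L = -4 (L = -⅓*12 = -4)
r(Z) = Z*(1 + Z)
K(p, N) = 33/7 (K(p, N) = -(-4 - 29)/7 = -⅐*(-33) = 33/7)
A(P) = ¾ - P/24 (A(P) = (-18 + P)/(-20 - 4) = (-18 + P)/(-24) = (-18 + P)*(-1/24) = ¾ - P/24)
(-2530 + A(0))/(-471 + K(70, r(6))) = (-2530 + (¾ - 1/24*0))/(-471 + 33/7) = (-2530 + (¾ + 0))/(-3264/7) = (-2530 + ¾)*(-7/3264) = -10117/4*(-7/3264) = 70819/13056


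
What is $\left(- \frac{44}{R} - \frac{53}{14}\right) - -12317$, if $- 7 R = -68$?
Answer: $\frac{2929467}{238} \approx 12309.0$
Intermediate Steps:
$R = \frac{68}{7}$ ($R = \left(- \frac{1}{7}\right) \left(-68\right) = \frac{68}{7} \approx 9.7143$)
$\left(- \frac{44}{R} - \frac{53}{14}\right) - -12317 = \left(- \frac{44}{\frac{68}{7}} - \frac{53}{14}\right) - -12317 = \left(\left(-44\right) \frac{7}{68} - \frac{53}{14}\right) + 12317 = \left(- \frac{77}{17} - \frac{53}{14}\right) + 12317 = - \frac{1979}{238} + 12317 = \frac{2929467}{238}$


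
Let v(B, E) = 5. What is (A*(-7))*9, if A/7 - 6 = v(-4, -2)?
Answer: -4851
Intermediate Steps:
A = 77 (A = 42 + 7*5 = 42 + 35 = 77)
(A*(-7))*9 = (77*(-7))*9 = -539*9 = -4851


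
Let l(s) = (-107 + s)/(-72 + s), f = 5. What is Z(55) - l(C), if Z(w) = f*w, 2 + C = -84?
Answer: 43257/158 ≈ 273.78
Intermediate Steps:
C = -86 (C = -2 - 84 = -86)
l(s) = (-107 + s)/(-72 + s)
Z(w) = 5*w
Z(55) - l(C) = 5*55 - (-107 - 86)/(-72 - 86) = 275 - (-193)/(-158) = 275 - (-1)*(-193)/158 = 275 - 1*193/158 = 275 - 193/158 = 43257/158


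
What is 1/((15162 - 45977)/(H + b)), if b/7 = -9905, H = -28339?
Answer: 97674/30815 ≈ 3.1697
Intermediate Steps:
b = -69335 (b = 7*(-9905) = -69335)
1/((15162 - 45977)/(H + b)) = 1/((15162 - 45977)/(-28339 - 69335)) = 1/(-30815/(-97674)) = 1/(-30815*(-1/97674)) = 1/(30815/97674) = 97674/30815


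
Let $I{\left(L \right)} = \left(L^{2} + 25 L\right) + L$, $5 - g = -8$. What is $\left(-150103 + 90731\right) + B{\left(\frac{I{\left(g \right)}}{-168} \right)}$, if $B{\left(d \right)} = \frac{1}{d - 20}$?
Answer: $- \frac{76530564}{1289} \approx -59372.0$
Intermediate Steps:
$g = 13$ ($g = 5 - -8 = 5 + 8 = 13$)
$I{\left(L \right)} = L^{2} + 26 L$
$B{\left(d \right)} = \frac{1}{-20 + d}$
$\left(-150103 + 90731\right) + B{\left(\frac{I{\left(g \right)}}{-168} \right)} = \left(-150103 + 90731\right) + \frac{1}{-20 + \frac{13 \left(26 + 13\right)}{-168}} = -59372 + \frac{1}{-20 + 13 \cdot 39 \left(- \frac{1}{168}\right)} = -59372 + \frac{1}{-20 + 507 \left(- \frac{1}{168}\right)} = -59372 + \frac{1}{-20 - \frac{169}{56}} = -59372 + \frac{1}{- \frac{1289}{56}} = -59372 - \frac{56}{1289} = - \frac{76530564}{1289}$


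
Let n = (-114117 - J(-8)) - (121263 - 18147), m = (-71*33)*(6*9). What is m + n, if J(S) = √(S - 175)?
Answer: -343755 - I*√183 ≈ -3.4376e+5 - 13.528*I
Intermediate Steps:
J(S) = √(-175 + S)
m = -126522 (m = -2343*54 = -126522)
n = -217233 - I*√183 (n = (-114117 - √(-175 - 8)) - (121263 - 18147) = (-114117 - √(-183)) - 1*103116 = (-114117 - I*√183) - 103116 = -217233 - I*√183 ≈ -2.1723e+5 - 13.528*I)
m + n = -126522 + (-217233 - I*√183) = -343755 - I*√183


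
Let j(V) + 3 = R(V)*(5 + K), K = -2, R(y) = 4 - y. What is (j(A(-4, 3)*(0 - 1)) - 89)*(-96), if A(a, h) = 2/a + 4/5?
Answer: 37968/5 ≈ 7593.6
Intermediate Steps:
A(a, h) = ⅘ + 2/a (A(a, h) = 2/a + 4*(⅕) = 2/a + ⅘ = ⅘ + 2/a)
j(V) = 9 - 3*V (j(V) = -3 + (4 - V)*(5 - 2) = -3 + (4 - V)*3 = -3 + (12 - 3*V) = 9 - 3*V)
(j(A(-4, 3)*(0 - 1)) - 89)*(-96) = ((9 - 3*(⅘ + 2/(-4))*(0 - 1)) - 89)*(-96) = ((9 - 3*(⅘ + 2*(-¼))*(-1)) - 89)*(-96) = ((9 - 3*(⅘ - ½)*(-1)) - 89)*(-96) = ((9 - 9*(-1)/10) - 89)*(-96) = ((9 - 3*(-3/10)) - 89)*(-96) = ((9 + 9/10) - 89)*(-96) = (99/10 - 89)*(-96) = -791/10*(-96) = 37968/5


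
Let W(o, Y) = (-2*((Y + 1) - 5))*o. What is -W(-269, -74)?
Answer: 41964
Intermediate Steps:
W(o, Y) = o*(8 - 2*Y) (W(o, Y) = (-2*((1 + Y) - 5))*o = (-2*(-4 + Y))*o = (8 - 2*Y)*o = o*(8 - 2*Y))
-W(-269, -74) = -2*(-269)*(4 - 1*(-74)) = -2*(-269)*(4 + 74) = -2*(-269)*78 = -1*(-41964) = 41964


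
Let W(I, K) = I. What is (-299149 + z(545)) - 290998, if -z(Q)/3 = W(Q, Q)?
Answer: -591782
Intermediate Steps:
z(Q) = -3*Q
(-299149 + z(545)) - 290998 = (-299149 - 3*545) - 290998 = (-299149 - 1635) - 290998 = -300784 - 290998 = -591782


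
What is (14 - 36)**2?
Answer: 484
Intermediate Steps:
(14 - 36)**2 = (-22)**2 = 484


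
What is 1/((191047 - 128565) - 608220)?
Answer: -1/545738 ≈ -1.8324e-6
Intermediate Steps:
1/((191047 - 128565) - 608220) = 1/(62482 - 608220) = 1/(-545738) = -1/545738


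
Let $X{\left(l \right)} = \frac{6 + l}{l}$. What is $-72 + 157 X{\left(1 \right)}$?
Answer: $1027$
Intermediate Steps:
$X{\left(l \right)} = \frac{6 + l}{l}$
$-72 + 157 X{\left(1 \right)} = -72 + 157 \frac{6 + 1}{1} = -72 + 157 \cdot 1 \cdot 7 = -72 + 157 \cdot 7 = -72 + 1099 = 1027$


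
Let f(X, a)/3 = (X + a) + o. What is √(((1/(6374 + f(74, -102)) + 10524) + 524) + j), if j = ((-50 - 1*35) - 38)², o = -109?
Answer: 2*√232696313569/5963 ≈ 161.79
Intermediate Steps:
f(X, a) = -327 + 3*X + 3*a (f(X, a) = 3*((X + a) - 109) = 3*(-109 + X + a) = -327 + 3*X + 3*a)
j = 15129 (j = ((-50 - 35) - 38)² = (-85 - 38)² = (-123)² = 15129)
√(((1/(6374 + f(74, -102)) + 10524) + 524) + j) = √(((1/(6374 + (-327 + 3*74 + 3*(-102))) + 10524) + 524) + 15129) = √(((1/(6374 + (-327 + 222 - 306)) + 10524) + 524) + 15129) = √(((1/(6374 - 411) + 10524) + 524) + 15129) = √(((1/5963 + 10524) + 524) + 15129) = √((62754613/5963 + 524) + 15129) = √(65879225/5963 + 15129) = √(156093452/5963) = 2*√232696313569/5963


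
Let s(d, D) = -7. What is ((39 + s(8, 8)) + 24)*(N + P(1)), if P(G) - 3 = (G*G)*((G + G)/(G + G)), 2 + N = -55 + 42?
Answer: -616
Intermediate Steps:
N = -15 (N = -2 + (-55 + 42) = -2 - 13 = -15)
P(G) = 3 + G² (P(G) = 3 + (G*G)*((G + G)/(G + G)) = 3 + G²*((2*G)/((2*G))) = 3 + G²*((2*G)*(1/(2*G))) = 3 + G²*1 = 3 + G²)
((39 + s(8, 8)) + 24)*(N + P(1)) = ((39 - 7) + 24)*(-15 + (3 + 1²)) = (32 + 24)*(-15 + (3 + 1)) = 56*(-15 + 4) = 56*(-11) = -616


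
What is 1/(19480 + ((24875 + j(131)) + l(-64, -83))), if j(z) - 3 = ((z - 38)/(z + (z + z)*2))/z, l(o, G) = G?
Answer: 85805/3799016468 ≈ 2.2586e-5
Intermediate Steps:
j(z) = 3 + (-38 + z)/(5*z²) (j(z) = 3 + ((z - 38)/(z + (z + z)*2))/z = 3 + ((-38 + z)/(z + (2*z)*2))/z = 3 + ((-38 + z)/(z + 4*z))/z = 3 + ((-38 + z)/((5*z)))/z = 3 + ((-38 + z)*(1/(5*z)))/z = 3 + ((-38 + z)/(5*z))/z = 3 + (-38 + z)/(5*z²))
1/(19480 + ((24875 + j(131)) + l(-64, -83))) = 1/(19480 + ((24875 + (⅕)*(-38 + 131 + 15*131²)/131²) - 83)) = 1/(19480 + ((24875 + (⅕)*(1/17161)*(-38 + 131 + 15*17161)) - 83)) = 1/(19480 + ((24875 + (⅕)*(1/17161)*(-38 + 131 + 257415)) - 83)) = 1/(19480 + ((24875 + (⅕)*(1/17161)*257508) - 83)) = 1/(19480 + ((24875 + 257508/85805) - 83)) = 1/(19480 + (2134656883/85805 - 83)) = 1/(19480 + 2127535068/85805) = 1/(3799016468/85805) = 85805/3799016468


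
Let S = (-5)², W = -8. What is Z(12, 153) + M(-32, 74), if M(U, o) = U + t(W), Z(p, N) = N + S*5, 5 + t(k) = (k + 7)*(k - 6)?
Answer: 255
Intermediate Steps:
t(k) = -5 + (-6 + k)*(7 + k) (t(k) = -5 + (k + 7)*(k - 6) = -5 + (7 + k)*(-6 + k) = -5 + (-6 + k)*(7 + k))
S = 25
Z(p, N) = 125 + N (Z(p, N) = N + 25*5 = N + 125 = 125 + N)
M(U, o) = 9 + U (M(U, o) = U + (-47 - 8 + (-8)²) = U + (-47 - 8 + 64) = U + 9 = 9 + U)
Z(12, 153) + M(-32, 74) = (125 + 153) + (9 - 32) = 278 - 23 = 255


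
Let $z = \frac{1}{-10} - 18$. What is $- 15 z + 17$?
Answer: $\frac{577}{2} \approx 288.5$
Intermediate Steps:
$z = - \frac{181}{10}$ ($z = - \frac{1}{10} - 18 = - \frac{181}{10} \approx -18.1$)
$- 15 z + 17 = \left(-15\right) \left(- \frac{181}{10}\right) + 17 = \frac{543}{2} + 17 = \frac{577}{2}$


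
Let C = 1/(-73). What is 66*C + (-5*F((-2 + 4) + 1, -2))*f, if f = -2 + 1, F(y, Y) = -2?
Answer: -796/73 ≈ -10.904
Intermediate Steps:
f = -1
C = -1/73 ≈ -0.013699
66*C + (-5*F((-2 + 4) + 1, -2))*f = 66*(-1/73) - 5*(-2)*(-1) = -66/73 + 10*(-1) = -66/73 - 10 = -796/73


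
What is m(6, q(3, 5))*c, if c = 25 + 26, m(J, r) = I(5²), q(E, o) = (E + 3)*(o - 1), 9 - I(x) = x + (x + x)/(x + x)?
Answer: -867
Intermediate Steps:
I(x) = 8 - x (I(x) = 9 - (x + (x + x)/(x + x)) = 9 - (x + (2*x)/((2*x))) = 9 - (x + (2*x)*(1/(2*x))) = 9 - (x + 1) = 9 - (1 + x) = 9 + (-1 - x) = 8 - x)
q(E, o) = (-1 + o)*(3 + E) (q(E, o) = (3 + E)*(-1 + o) = (-1 + o)*(3 + E))
m(J, r) = -17 (m(J, r) = 8 - 1*5² = 8 - 1*25 = 8 - 25 = -17)
c = 51
m(6, q(3, 5))*c = -17*51 = -867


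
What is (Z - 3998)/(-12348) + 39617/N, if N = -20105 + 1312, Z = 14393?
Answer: -10865777/3683428 ≈ -2.9499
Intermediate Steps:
N = -18793
(Z - 3998)/(-12348) + 39617/N = (14393 - 3998)/(-12348) + 39617/(-18793) = 10395*(-1/12348) + 39617*(-1/18793) = -165/196 - 39617/18793 = -10865777/3683428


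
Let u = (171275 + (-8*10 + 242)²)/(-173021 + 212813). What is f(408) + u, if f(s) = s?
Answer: 16432655/39792 ≈ 412.96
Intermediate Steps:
u = 197519/39792 (u = (171275 + (-80 + 242)²)/39792 = (171275 + 162²)*(1/39792) = (171275 + 26244)*(1/39792) = 197519*(1/39792) = 197519/39792 ≈ 4.9638)
f(408) + u = 408 + 197519/39792 = 16432655/39792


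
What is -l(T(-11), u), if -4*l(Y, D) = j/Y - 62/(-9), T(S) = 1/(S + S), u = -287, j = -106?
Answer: 10525/18 ≈ 584.72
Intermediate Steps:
T(S) = 1/(2*S)
l(Y, D) = -31/18 + 53/(2*Y) (l(Y, D) = -(-106/Y - 62/(-9))/4 = -(-106/Y - 62*(-1/9))/4 = -(-106/Y + 62/9)/4 = -(62/9 - 106/Y)/4 = -31/18 + 53/(2*Y))
-l(T(-11), u) = -(477 - 31/(2*(-11)))/(18*((1/2)/(-11))) = -(477 - 31*(-1)/(2*11))/(18*((1/2)*(-1/11))) = -(477 - 31*(-1/22))/(18*(-1/22)) = -(-22)*(477 + 31/22)/18 = -(-22)*10525/(18*22) = -1*(-10525/18) = 10525/18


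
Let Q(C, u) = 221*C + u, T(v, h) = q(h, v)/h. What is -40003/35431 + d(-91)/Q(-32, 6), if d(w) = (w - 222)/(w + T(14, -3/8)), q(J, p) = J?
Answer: -25450597723/22531990140 ≈ -1.1295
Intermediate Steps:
T(v, h) = 1 (T(v, h) = h/h = 1)
Q(C, u) = u + 221*C
d(w) = (-222 + w)/(1 + w) (d(w) = (w - 222)/(w + 1) = (-222 + w)/(1 + w))
-40003/35431 + d(-91)/Q(-32, 6) = -40003/35431 + ((-222 - 91)/(1 - 91))/(6 + 221*(-32)) = -40003*1/35431 + (-313/(-90))/(6 - 7072) = -40003/35431 - 1/90*(-313)/(-7066) = -40003/35431 + (313/90)*(-1/7066) = -40003/35431 - 313/635940 = -25450597723/22531990140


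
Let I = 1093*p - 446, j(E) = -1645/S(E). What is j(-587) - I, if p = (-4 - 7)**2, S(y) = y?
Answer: -77369064/587 ≈ -1.3180e+5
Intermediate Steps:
p = 121 (p = (-11)**2 = 121)
j(E) = -1645/E
I = 131807 (I = 1093*121 - 446 = 132253 - 446 = 131807)
j(-587) - I = -1645/(-587) - 1*131807 = -1645*(-1/587) - 131807 = 1645/587 - 131807 = -77369064/587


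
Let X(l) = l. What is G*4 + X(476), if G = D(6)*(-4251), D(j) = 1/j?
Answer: -2358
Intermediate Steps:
G = -1417/2 (G = -4251/6 = (⅙)*(-4251) = -1417/2 ≈ -708.50)
G*4 + X(476) = -1417/2*4 + 476 = -2834 + 476 = -2358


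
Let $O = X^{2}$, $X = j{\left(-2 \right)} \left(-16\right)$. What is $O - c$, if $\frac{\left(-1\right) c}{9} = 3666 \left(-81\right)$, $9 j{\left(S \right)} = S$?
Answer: $- \frac{216472610}{81} \approx -2.6725 \cdot 10^{6}$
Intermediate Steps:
$j{\left(S \right)} = \frac{S}{9}$
$X = \frac{32}{9}$ ($X = \frac{1}{9} \left(-2\right) \left(-16\right) = \left(- \frac{2}{9}\right) \left(-16\right) = \frac{32}{9} \approx 3.5556$)
$c = 2672514$ ($c = - 9 \cdot 3666 \left(-81\right) = \left(-9\right) \left(-296946\right) = 2672514$)
$O = \frac{1024}{81}$ ($O = \left(\frac{32}{9}\right)^{2} = \frac{1024}{81} \approx 12.642$)
$O - c = \frac{1024}{81} - 2672514 = - \frac{216472610}{81}$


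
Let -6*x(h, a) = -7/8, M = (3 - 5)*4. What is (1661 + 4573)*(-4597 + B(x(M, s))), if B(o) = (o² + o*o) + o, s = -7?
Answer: -5502052553/192 ≈ -2.8657e+7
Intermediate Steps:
M = -8 (M = -2*4 = -8)
x(h, a) = 7/48 (x(h, a) = -(-7)/(6*8) = -⅙*(-7/8) = 7/48)
B(o) = o + 2*o² (B(o) = (o² + o²) + o = 2*o² + o = o + 2*o²)
(1661 + 4573)*(-4597 + B(x(M, s))) = (1661 + 4573)*(-4597 + 7*(1 + 2*(7/48))/48) = 6234*(-4597 + 7*(1 + 7/24)/48) = 6234*(-4597 + (7/48)*(31/24)) = 6234*(-4597 + 217/1152) = 6234*(-5295527/1152) = -5502052553/192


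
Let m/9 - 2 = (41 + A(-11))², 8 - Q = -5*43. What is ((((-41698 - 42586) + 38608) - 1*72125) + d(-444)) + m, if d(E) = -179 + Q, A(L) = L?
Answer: -109639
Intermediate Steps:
Q = 223 (Q = 8 - (-5)*43 = 8 - 1*(-215) = 8 + 215 = 223)
d(E) = 44 (d(E) = -179 + 223 = 44)
m = 8118 (m = 18 + 9*(41 - 11)² = 18 + 9*30² = 18 + 9*900 = 18 + 8100 = 8118)
((((-41698 - 42586) + 38608) - 1*72125) + d(-444)) + m = ((((-41698 - 42586) + 38608) - 1*72125) + 44) + 8118 = (((-84284 + 38608) - 72125) + 44) + 8118 = ((-45676 - 72125) + 44) + 8118 = (-117801 + 44) + 8118 = -117757 + 8118 = -109639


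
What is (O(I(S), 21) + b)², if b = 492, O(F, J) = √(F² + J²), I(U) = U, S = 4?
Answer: (492 + √457)² ≈ 2.6356e+5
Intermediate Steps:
(O(I(S), 21) + b)² = (√(4² + 21²) + 492)² = (√(16 + 441) + 492)² = (√457 + 492)² = (492 + √457)²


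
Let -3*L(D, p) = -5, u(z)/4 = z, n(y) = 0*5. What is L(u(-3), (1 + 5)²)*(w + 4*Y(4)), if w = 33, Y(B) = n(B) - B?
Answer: 85/3 ≈ 28.333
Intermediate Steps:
n(y) = 0
u(z) = 4*z
Y(B) = -B (Y(B) = 0 - B = -B)
L(D, p) = 5/3 (L(D, p) = -⅓*(-5) = 5/3)
L(u(-3), (1 + 5)²)*(w + 4*Y(4)) = 5*(33 + 4*(-1*4))/3 = 5*(33 + 4*(-4))/3 = 5*(33 - 16)/3 = (5/3)*17 = 85/3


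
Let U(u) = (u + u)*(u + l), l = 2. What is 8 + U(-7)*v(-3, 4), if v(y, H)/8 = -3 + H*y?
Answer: -8392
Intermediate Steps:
U(u) = 2*u*(2 + u) (U(u) = (u + u)*(u + 2) = (2*u)*(2 + u) = 2*u*(2 + u))
v(y, H) = -24 + 8*H*y (v(y, H) = 8*(-3 + H*y) = -24 + 8*H*y)
8 + U(-7)*v(-3, 4) = 8 + (2*(-7)*(2 - 7))*(-24 + 8*4*(-3)) = 8 + (2*(-7)*(-5))*(-24 - 96) = 8 + 70*(-120) = 8 - 8400 = -8392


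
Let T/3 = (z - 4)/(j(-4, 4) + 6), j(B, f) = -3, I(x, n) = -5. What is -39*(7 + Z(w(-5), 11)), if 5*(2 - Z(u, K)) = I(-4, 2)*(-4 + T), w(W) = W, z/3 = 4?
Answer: -507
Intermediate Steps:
z = 12 (z = 3*4 = 12)
T = 8 (T = 3*((12 - 4)/(-3 + 6)) = 3*(8/3) = 8)
Z(u, K) = 6 (Z(u, K) = 2 - (-1)*(-4 + 8) = 2 - (-1)*4 = 2 - 1/5*(-20) = 2 + 4 = 6)
-39*(7 + Z(w(-5), 11)) = -39*(7 + 6) = -39*13 = -507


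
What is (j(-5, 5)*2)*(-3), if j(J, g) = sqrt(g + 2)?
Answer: -6*sqrt(7) ≈ -15.875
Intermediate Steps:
j(J, g) = sqrt(2 + g)
(j(-5, 5)*2)*(-3) = (sqrt(2 + 5)*2)*(-3) = (sqrt(7)*2)*(-3) = (2*sqrt(7))*(-3) = -6*sqrt(7)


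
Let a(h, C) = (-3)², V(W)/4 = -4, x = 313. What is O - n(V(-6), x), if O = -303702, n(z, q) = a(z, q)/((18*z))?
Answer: -9718463/32 ≈ -3.0370e+5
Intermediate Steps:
V(W) = -16 (V(W) = 4*(-4) = -16)
a(h, C) = 9
n(z, q) = 1/(2*z) (n(z, q) = 9/((18*z)) = 9*(1/(18*z)) = 1/(2*z))
O - n(V(-6), x) = -303702 - 1/(2*(-16)) = -303702 - (-1)/(2*16) = -303702 - 1*(-1/32) = -303702 + 1/32 = -9718463/32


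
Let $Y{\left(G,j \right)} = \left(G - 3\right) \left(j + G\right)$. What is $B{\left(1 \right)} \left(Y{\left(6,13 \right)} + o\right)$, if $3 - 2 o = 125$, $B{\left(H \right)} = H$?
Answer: $-4$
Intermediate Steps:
$o = -61$ ($o = \frac{3}{2} - \frac{125}{2} = -61$)
$Y{\left(G,j \right)} = \left(-3 + G\right) \left(G + j\right)$
$B{\left(1 \right)} \left(Y{\left(6,13 \right)} + o\right) = 1 \left(\left(6^{2} - 18 - 39 + 6 \cdot 13\right) - 61\right) = 1 \left(\left(36 - 18 - 39 + 78\right) - 61\right) = 1 \left(57 - 61\right) = 1 \left(-4\right) = -4$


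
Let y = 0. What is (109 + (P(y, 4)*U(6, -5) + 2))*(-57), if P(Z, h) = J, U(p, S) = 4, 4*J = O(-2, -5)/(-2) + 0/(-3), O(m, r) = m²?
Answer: -6213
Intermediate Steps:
J = -½ (J = ((-2)²/(-2) + 0/(-3))/4 = (4*(-½) + 0*(-⅓))/4 = (-2 + 0)/4 = (¼)*(-2) = -½ ≈ -0.50000)
P(Z, h) = -½
(109 + (P(y, 4)*U(6, -5) + 2))*(-57) = (109 + (-½*4 + 2))*(-57) = (109 + (-2 + 2))*(-57) = (109 + 0)*(-57) = 109*(-57) = -6213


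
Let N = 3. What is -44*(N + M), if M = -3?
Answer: 0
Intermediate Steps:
-44*(N + M) = -44*(3 - 3) = -44*0 = 0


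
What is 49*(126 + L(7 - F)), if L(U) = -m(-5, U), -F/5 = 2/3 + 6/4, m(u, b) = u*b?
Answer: 63259/6 ≈ 10543.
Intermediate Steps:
m(u, b) = b*u
F = -65/6 (F = -5*(2/3 + 6/4) = -5*(2*(⅓) + 6*(¼)) = -5*(⅔ + 3/2) = -5*13/6 = -65/6 ≈ -10.833)
L(U) = 5*U (L(U) = -U*(-5) = -(-5)*U = 5*U)
49*(126 + L(7 - F)) = 49*(126 + 5*(7 - 1*(-65/6))) = 49*(126 + 5*(7 + 65/6)) = 49*(126 + 5*(107/6)) = 49*(126 + 535/6) = 49*(1291/6) = 63259/6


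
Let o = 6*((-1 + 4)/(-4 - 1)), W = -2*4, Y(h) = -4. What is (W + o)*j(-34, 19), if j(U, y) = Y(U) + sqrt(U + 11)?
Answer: 232/5 - 58*I*sqrt(23)/5 ≈ 46.4 - 55.632*I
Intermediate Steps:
j(U, y) = -4 + sqrt(11 + U) (j(U, y) = -4 + sqrt(U + 11) = -4 + sqrt(11 + U))
W = -8
o = -18/5 (o = 6*(3/(-5)) = 6*(3*(-1/5)) = 6*(-3/5) = -18/5 ≈ -3.6000)
(W + o)*j(-34, 19) = (-8 - 18/5)*(-4 + sqrt(11 - 34)) = -58*(-4 + sqrt(-23))/5 = -58*(-4 + I*sqrt(23))/5 = 232/5 - 58*I*sqrt(23)/5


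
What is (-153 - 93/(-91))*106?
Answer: -1465980/91 ≈ -16110.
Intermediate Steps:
(-153 - 93/(-91))*106 = (-153 - 93*(-1/91))*106 = (-153 + 93/91)*106 = -13830/91*106 = -1465980/91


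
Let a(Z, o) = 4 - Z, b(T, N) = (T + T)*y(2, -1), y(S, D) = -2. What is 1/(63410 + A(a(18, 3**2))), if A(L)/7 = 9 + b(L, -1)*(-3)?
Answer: 1/62297 ≈ 1.6052e-5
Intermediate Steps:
b(T, N) = -4*T (b(T, N) = (T + T)*(-2) = (2*T)*(-2) = -4*T)
A(L) = 63 + 84*L (A(L) = 7*(9 - 4*L*(-3)) = 7*(9 + 12*L) = 63 + 84*L)
1/(63410 + A(a(18, 3**2))) = 1/(63410 + (63 + 84*(4 - 1*18))) = 1/(63410 + (63 + 84*(4 - 18))) = 1/(63410 + (63 + 84*(-14))) = 1/(63410 + (63 - 1176)) = 1/(63410 - 1113) = 1/62297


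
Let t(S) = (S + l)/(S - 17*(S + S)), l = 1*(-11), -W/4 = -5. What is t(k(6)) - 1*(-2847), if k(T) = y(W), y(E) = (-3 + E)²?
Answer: 27151561/9537 ≈ 2847.0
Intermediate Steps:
W = 20 (W = -4*(-5) = 20)
l = -11
k(T) = 289 (k(T) = (-3 + 20)² = 17² = 289)
t(S) = -(-11 + S)/(33*S) (t(S) = (S - 11)/(S - 17*(S + S)) = (-11 + S)/(S - 34*S) = (-11 + S)/((-33*S)) = (-11 + S)*(-1/(33*S)) = -(-11 + S)/(33*S))
t(k(6)) - 1*(-2847) = (1/33)*(11 - 1*289)/289 - 1*(-2847) = (1/33)*(1/289)*(11 - 289) + 2847 = (1/33)*(1/289)*(-278) + 2847 = -278/9537 + 2847 = 27151561/9537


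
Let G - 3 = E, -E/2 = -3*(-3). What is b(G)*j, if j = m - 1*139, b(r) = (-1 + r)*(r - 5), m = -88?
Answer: -72640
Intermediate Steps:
E = -18 (E = -(-6)*(-3) = -2*9 = -18)
G = -15 (G = 3 - 18 = -15)
b(r) = (-1 + r)*(-5 + r)
j = -227 (j = -88 - 1*139 = -88 - 139 = -227)
b(G)*j = (5 + (-15)**2 - 6*(-15))*(-227) = (5 + 225 + 90)*(-227) = 320*(-227) = -72640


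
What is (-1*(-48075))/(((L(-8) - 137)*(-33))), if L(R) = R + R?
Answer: 16025/1683 ≈ 9.5217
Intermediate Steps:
L(R) = 2*R
(-1*(-48075))/(((L(-8) - 137)*(-33))) = (-1*(-48075))/(((2*(-8) - 137)*(-33))) = 48075/(((-16 - 137)*(-33))) = 48075/((-153*(-33))) = 48075/5049 = 48075*(1/5049) = 16025/1683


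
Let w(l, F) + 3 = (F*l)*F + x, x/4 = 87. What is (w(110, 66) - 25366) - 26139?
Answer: 428000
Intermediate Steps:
x = 348 (x = 4*87 = 348)
w(l, F) = 345 + l*F**2 (w(l, F) = -3 + ((F*l)*F + 348) = -3 + (l*F**2 + 348) = -3 + (348 + l*F**2) = 345 + l*F**2)
(w(110, 66) - 25366) - 26139 = ((345 + 110*66**2) - 25366) - 26139 = ((345 + 110*4356) - 25366) - 26139 = ((345 + 479160) - 25366) - 26139 = (479505 - 25366) - 26139 = 454139 - 26139 = 428000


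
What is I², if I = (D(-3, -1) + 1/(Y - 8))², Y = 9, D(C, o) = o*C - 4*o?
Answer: 4096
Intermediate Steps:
D(C, o) = -4*o + C*o (D(C, o) = C*o - 4*o = -4*o + C*o)
I = 64 (I = (-(-4 - 3) + 1/(9 - 8))² = (-1*(-7) + 1/1)² = (7 + 1)² = 8² = 64)
I² = 64² = 4096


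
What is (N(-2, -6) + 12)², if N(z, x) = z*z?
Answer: 256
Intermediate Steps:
N(z, x) = z²
(N(-2, -6) + 12)² = ((-2)² + 12)² = (4 + 12)² = 16² = 256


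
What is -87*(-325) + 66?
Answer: 28341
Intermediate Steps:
-87*(-325) + 66 = 28275 + 66 = 28341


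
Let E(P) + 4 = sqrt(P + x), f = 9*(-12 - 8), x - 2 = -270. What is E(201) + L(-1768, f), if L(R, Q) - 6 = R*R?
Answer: 3125826 + I*sqrt(67) ≈ 3.1258e+6 + 8.1853*I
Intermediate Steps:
x = -268 (x = 2 - 270 = -268)
f = -180 (f = 9*(-20) = -180)
L(R, Q) = 6 + R**2 (L(R, Q) = 6 + R*R = 6 + R**2)
E(P) = -4 + sqrt(-268 + P) (E(P) = -4 + sqrt(P - 268) = -4 + sqrt(-268 + P))
E(201) + L(-1768, f) = (-4 + sqrt(-268 + 201)) + (6 + (-1768)**2) = (-4 + sqrt(-67)) + (6 + 3125824) = (-4 + I*sqrt(67)) + 3125830 = 3125826 + I*sqrt(67)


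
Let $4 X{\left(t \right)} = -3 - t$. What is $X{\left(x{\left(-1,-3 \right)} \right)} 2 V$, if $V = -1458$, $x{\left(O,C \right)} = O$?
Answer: $1458$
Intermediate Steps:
$X{\left(t \right)} = - \frac{3}{4} - \frac{t}{4}$ ($X{\left(t \right)} = \frac{-3 - t}{4} = - \frac{3}{4} - \frac{t}{4}$)
$X{\left(x{\left(-1,-3 \right)} \right)} 2 V = \left(- \frac{3}{4} - - \frac{1}{4}\right) 2 \left(-1458\right) = \left(- \frac{3}{4} + \frac{1}{4}\right) 2 \left(-1458\right) = \left(- \frac{1}{2}\right) 2 \left(-1458\right) = \left(-1\right) \left(-1458\right) = 1458$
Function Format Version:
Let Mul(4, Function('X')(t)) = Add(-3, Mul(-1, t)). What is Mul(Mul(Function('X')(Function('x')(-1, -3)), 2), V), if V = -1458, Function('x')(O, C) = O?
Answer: 1458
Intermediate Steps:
Function('X')(t) = Add(Rational(-3, 4), Mul(Rational(-1, 4), t)) (Function('X')(t) = Mul(Rational(1, 4), Add(-3, Mul(-1, t))) = Add(Rational(-3, 4), Mul(Rational(-1, 4), t)))
Mul(Mul(Function('X')(Function('x')(-1, -3)), 2), V) = Mul(Mul(Add(Rational(-3, 4), Mul(Rational(-1, 4), -1)), 2), -1458) = Mul(Mul(Add(Rational(-3, 4), Rational(1, 4)), 2), -1458) = Mul(Mul(Rational(-1, 2), 2), -1458) = Mul(-1, -1458) = 1458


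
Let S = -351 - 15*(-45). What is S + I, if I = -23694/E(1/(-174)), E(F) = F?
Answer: 4123080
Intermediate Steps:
I = 4122756 (I = -23694/(1/(-174)) = -23694/(-1/174) = -23694*(-174) = 4122756)
S = 324 (S = -351 + 675 = 324)
S + I = 324 + 4122756 = 4123080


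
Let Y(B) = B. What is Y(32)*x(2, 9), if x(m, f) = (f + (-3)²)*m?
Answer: 1152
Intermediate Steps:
x(m, f) = m*(9 + f) (x(m, f) = (f + 9)*m = (9 + f)*m = m*(9 + f))
Y(32)*x(2, 9) = 32*(2*(9 + 9)) = 32*(2*18) = 32*36 = 1152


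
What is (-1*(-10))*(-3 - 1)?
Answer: -40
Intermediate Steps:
(-1*(-10))*(-3 - 1) = (-1*1*(-10))*(-4) = -1*(-10)*(-4) = 10*(-4) = -40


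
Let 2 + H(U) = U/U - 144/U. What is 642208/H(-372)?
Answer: -19908448/19 ≈ -1.0478e+6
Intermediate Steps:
H(U) = -1 - 144/U (H(U) = -2 + (U/U - 144/U) = -2 + (1 - 144/U) = -1 - 144/U)
642208/H(-372) = 642208/(((-144 - 1*(-372))/(-372))) = 642208/((-(-144 + 372)/372)) = 642208/((-1/372*228)) = 642208/(-19/31) = 642208*(-31/19) = -19908448/19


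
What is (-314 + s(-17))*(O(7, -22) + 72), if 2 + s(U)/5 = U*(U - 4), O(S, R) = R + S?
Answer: 83277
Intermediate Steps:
s(U) = -10 + 5*U*(-4 + U) (s(U) = -10 + 5*(U*(U - 4)) = -10 + 5*(U*(-4 + U)) = -10 + 5*U*(-4 + U))
(-314 + s(-17))*(O(7, -22) + 72) = (-314 + (-10 - 20*(-17) + 5*(-17)²))*((-22 + 7) + 72) = (-314 + (-10 + 340 + 5*289))*(-15 + 72) = (-314 + (-10 + 340 + 1445))*57 = (-314 + 1775)*57 = 1461*57 = 83277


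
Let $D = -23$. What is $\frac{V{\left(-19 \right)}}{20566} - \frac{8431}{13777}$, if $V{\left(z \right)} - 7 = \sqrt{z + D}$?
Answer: $- \frac{24756501}{40476826} + \frac{i \sqrt{42}}{20566} \approx -0.61162 + 0.00031512 i$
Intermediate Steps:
$V{\left(z \right)} = 7 + \sqrt{-23 + z}$ ($V{\left(z \right)} = 7 + \sqrt{z - 23} = 7 + \sqrt{-23 + z}$)
$\frac{V{\left(-19 \right)}}{20566} - \frac{8431}{13777} = \frac{7 + \sqrt{-23 - 19}}{20566} - \frac{8431}{13777} = \left(7 + \sqrt{-42}\right) \frac{1}{20566} - \frac{8431}{13777} = \left(7 + i \sqrt{42}\right) \frac{1}{20566} - \frac{8431}{13777} = \left(\frac{1}{2938} + \frac{i \sqrt{42}}{20566}\right) - \frac{8431}{13777} = - \frac{24756501}{40476826} + \frac{i \sqrt{42}}{20566}$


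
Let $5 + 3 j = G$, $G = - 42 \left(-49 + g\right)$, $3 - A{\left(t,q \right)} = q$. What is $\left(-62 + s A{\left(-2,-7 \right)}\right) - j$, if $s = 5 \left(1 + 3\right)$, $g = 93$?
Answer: $\frac{2267}{3} \approx 755.67$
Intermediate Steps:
$A{\left(t,q \right)} = 3 - q$
$s = 20$ ($s = 5 \cdot 4 = 20$)
$G = -1848$ ($G = - 42 \left(-49 + 93\right) = \left(-42\right) 44 = -1848$)
$j = - \frac{1853}{3}$ ($j = - \frac{5}{3} + \frac{1}{3} \left(-1848\right) = - \frac{5}{3} - 616 = - \frac{1853}{3} \approx -617.67$)
$\left(-62 + s A{\left(-2,-7 \right)}\right) - j = \left(-62 + 20 \left(3 - -7\right)\right) - - \frac{1853}{3} = \left(-62 + 20 \left(3 + 7\right)\right) + \frac{1853}{3} = \left(-62 + 20 \cdot 10\right) + \frac{1853}{3} = \left(-62 + 200\right) + \frac{1853}{3} = 138 + \frac{1853}{3} = \frac{2267}{3}$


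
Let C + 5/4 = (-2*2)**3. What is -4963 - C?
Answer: -19591/4 ≈ -4897.8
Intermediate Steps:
C = -261/4 (C = -5/4 + (-2*2)**3 = -5/4 + (-4)**3 = -5/4 - 64 = -261/4 ≈ -65.250)
-4963 - C = -4963 - 1*(-261/4) = -4963 + 261/4 = -19591/4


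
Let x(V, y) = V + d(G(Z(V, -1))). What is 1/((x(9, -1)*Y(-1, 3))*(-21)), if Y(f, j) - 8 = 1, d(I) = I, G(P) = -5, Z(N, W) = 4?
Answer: -1/756 ≈ -0.0013228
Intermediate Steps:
Y(f, j) = 9 (Y(f, j) = 8 + 1 = 9)
x(V, y) = -5 + V (x(V, y) = V - 5 = -5 + V)
1/((x(9, -1)*Y(-1, 3))*(-21)) = 1/(((-5 + 9)*9)*(-21)) = 1/((4*9)*(-21)) = 1/(36*(-21)) = 1/(-756) = -1/756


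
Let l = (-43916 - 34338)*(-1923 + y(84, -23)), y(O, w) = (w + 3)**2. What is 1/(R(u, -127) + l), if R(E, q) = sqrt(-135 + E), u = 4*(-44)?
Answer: 119180842/14204073099829275 - I*sqrt(311)/14204073099829275 ≈ 8.3906e-9 - 1.2416e-15*I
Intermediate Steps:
u = -176
y(O, w) = (3 + w)**2
l = 119180842 (l = (-43916 - 34338)*(-1923 + (3 - 23)**2) = -78254*(-1923 + (-20)**2) = -78254*(-1923 + 400) = -78254*(-1523) = 119180842)
1/(R(u, -127) + l) = 1/(sqrt(-135 - 176) + 119180842) = 1/(sqrt(-311) + 119180842) = 1/(I*sqrt(311) + 119180842) = 1/(119180842 + I*sqrt(311))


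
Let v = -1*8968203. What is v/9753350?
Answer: -8968203/9753350 ≈ -0.91950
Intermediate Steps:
v = -8968203
v/9753350 = -8968203/9753350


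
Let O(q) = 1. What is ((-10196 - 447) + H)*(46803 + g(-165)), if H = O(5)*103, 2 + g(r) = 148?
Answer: -494842460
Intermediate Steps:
g(r) = 146 (g(r) = -2 + 148 = 146)
H = 103 (H = 1*103 = 103)
((-10196 - 447) + H)*(46803 + g(-165)) = ((-10196 - 447) + 103)*(46803 + 146) = (-10643 + 103)*46949 = -10540*46949 = -494842460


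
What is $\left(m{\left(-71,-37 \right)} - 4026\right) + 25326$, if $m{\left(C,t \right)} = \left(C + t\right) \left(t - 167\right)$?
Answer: $43332$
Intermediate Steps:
$m{\left(C,t \right)} = \left(-167 + t\right) \left(C + t\right)$ ($m{\left(C,t \right)} = \left(C + t\right) \left(-167 + t\right) = \left(-167 + t\right) \left(C + t\right)$)
$\left(m{\left(-71,-37 \right)} - 4026\right) + 25326 = \left(\left(\left(-37\right)^{2} - -11857 - -6179 - -2627\right) - 4026\right) + 25326 = \left(\left(1369 + 11857 + 6179 + 2627\right) - 4026\right) + 25326 = \left(22032 - 4026\right) + 25326 = 18006 + 25326 = 43332$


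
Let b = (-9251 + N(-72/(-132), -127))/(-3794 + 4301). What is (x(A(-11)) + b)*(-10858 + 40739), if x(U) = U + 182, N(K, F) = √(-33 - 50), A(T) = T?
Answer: 2314163926/507 + 29881*I*√83/507 ≈ 4.5644e+6 + 536.94*I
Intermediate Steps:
N(K, F) = I*√83 (N(K, F) = √(-83) = I*√83)
b = -9251/507 + I*√83/507 (b = (-9251 + I*√83)/(-3794 + 4301) = (-9251 + I*√83)/507 = (-9251 + I*√83)*(1/507) = -9251/507 + I*√83/507 ≈ -18.247 + 0.017969*I)
x(U) = 182 + U
(x(A(-11)) + b)*(-10858 + 40739) = ((182 - 11) + (-9251/507 + I*√83/507))*(-10858 + 40739) = (171 + (-9251/507 + I*√83/507))*29881 = (77446/507 + I*√83/507)*29881 = 2314163926/507 + 29881*I*√83/507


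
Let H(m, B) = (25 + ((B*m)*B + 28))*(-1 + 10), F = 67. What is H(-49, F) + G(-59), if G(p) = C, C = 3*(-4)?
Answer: -1979184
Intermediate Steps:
C = -12
G(p) = -12
H(m, B) = 477 + 9*m*B² (H(m, B) = (25 + (m*B² + 28))*9 = (25 + (28 + m*B²))*9 = (53 + m*B²)*9 = 477 + 9*m*B²)
H(-49, F) + G(-59) = (477 + 9*(-49)*67²) - 12 = (477 + 9*(-49)*4489) - 12 = (477 - 1979649) - 12 = -1979172 - 12 = -1979184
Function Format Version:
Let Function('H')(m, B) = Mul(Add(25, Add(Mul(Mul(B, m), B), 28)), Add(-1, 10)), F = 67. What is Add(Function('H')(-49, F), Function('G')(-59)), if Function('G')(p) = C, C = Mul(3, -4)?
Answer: -1979184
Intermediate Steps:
C = -12
Function('G')(p) = -12
Function('H')(m, B) = Add(477, Mul(9, m, Pow(B, 2))) (Function('H')(m, B) = Mul(Add(25, Add(Mul(m, Pow(B, 2)), 28)), 9) = Mul(Add(25, Add(28, Mul(m, Pow(B, 2)))), 9) = Mul(Add(53, Mul(m, Pow(B, 2))), 9) = Add(477, Mul(9, m, Pow(B, 2))))
Add(Function('H')(-49, F), Function('G')(-59)) = Add(Add(477, Mul(9, -49, Pow(67, 2))), -12) = Add(Add(477, Mul(9, -49, 4489)), -12) = Add(Add(477, -1979649), -12) = Add(-1979172, -12) = -1979184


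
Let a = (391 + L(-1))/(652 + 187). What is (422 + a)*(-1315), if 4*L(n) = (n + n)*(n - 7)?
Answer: -466105695/839 ≈ -5.5555e+5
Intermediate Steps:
L(n) = n*(-7 + n)/2 (L(n) = ((n + n)*(n - 7))/4 = ((2*n)*(-7 + n))/4 = (2*n*(-7 + n))/4 = n*(-7 + n)/2)
a = 395/839 (a = (391 + (½)*(-1)*(-7 - 1))/(652 + 187) = (391 + (½)*(-1)*(-8))/839 = (391 + 4)*(1/839) = 395*(1/839) = 395/839 ≈ 0.47080)
(422 + a)*(-1315) = (422 + 395/839)*(-1315) = (354453/839)*(-1315) = -466105695/839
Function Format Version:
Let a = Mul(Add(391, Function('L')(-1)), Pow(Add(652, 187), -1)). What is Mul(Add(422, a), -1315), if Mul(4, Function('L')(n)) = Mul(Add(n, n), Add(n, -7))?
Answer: Rational(-466105695, 839) ≈ -5.5555e+5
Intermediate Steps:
Function('L')(n) = Mul(Rational(1, 2), n, Add(-7, n)) (Function('L')(n) = Mul(Rational(1, 4), Mul(Add(n, n), Add(n, -7))) = Mul(Rational(1, 4), Mul(Mul(2, n), Add(-7, n))) = Mul(Rational(1, 4), Mul(2, n, Add(-7, n))) = Mul(Rational(1, 2), n, Add(-7, n)))
a = Rational(395, 839) (a = Mul(Add(391, Mul(Rational(1, 2), -1, Add(-7, -1))), Pow(Add(652, 187), -1)) = Mul(Add(391, Mul(Rational(1, 2), -1, -8)), Pow(839, -1)) = Mul(Add(391, 4), Rational(1, 839)) = Mul(395, Rational(1, 839)) = Rational(395, 839) ≈ 0.47080)
Mul(Add(422, a), -1315) = Mul(Add(422, Rational(395, 839)), -1315) = Mul(Rational(354453, 839), -1315) = Rational(-466105695, 839)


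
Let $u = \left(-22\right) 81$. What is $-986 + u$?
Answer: $-2768$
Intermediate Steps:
$u = -1782$
$-986 + u = -986 - 1782 = -2768$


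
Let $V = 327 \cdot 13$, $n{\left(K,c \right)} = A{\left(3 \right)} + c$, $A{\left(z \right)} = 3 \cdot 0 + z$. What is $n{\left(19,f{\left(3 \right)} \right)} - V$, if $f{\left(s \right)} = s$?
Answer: $-4245$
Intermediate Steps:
$A{\left(z \right)} = z$ ($A{\left(z \right)} = 0 + z = z$)
$n{\left(K,c \right)} = 3 + c$
$V = 4251$
$n{\left(19,f{\left(3 \right)} \right)} - V = \left(3 + 3\right) - 4251 = 6 - 4251 = -4245$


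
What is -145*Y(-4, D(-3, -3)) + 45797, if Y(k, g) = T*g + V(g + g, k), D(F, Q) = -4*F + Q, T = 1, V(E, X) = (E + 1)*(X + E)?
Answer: 5922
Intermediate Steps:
V(E, X) = (1 + E)*(E + X)
D(F, Q) = Q - 4*F
Y(k, g) = k + 3*g + 4*g² + 2*g*k (Y(k, g) = 1*g + ((g + g) + k + (g + g)² + (g + g)*k) = g + (2*g + k + (2*g)² + (2*g)*k) = g + (2*g + k + 4*g² + 2*g*k) = g + (k + 2*g + 4*g² + 2*g*k) = k + 3*g + 4*g² + 2*g*k)
-145*Y(-4, D(-3, -3)) + 45797 = -145*(-4 + 3*(-3 - 4*(-3)) + 4*(-3 - 4*(-3))² + 2*(-3 - 4*(-3))*(-4)) + 45797 = -145*(-4 + 3*(-3 + 12) + 4*(-3 + 12)² + 2*(-3 + 12)*(-4)) + 45797 = -145*(-4 + 3*9 + 4*9² + 2*9*(-4)) + 45797 = -145*(-4 + 27 + 4*81 - 72) + 45797 = -145*(-4 + 27 + 324 - 72) + 45797 = -145*275 + 45797 = -39875 + 45797 = 5922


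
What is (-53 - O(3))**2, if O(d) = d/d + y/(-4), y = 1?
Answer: 46225/16 ≈ 2889.1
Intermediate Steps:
O(d) = 3/4 (O(d) = d/d + 1/(-4) = 1 + 1*(-1/4) = 1 - 1/4 = 3/4)
(-53 - O(3))**2 = (-53 - 1*3/4)**2 = (-53 - 3/4)**2 = (-215/4)**2 = 46225/16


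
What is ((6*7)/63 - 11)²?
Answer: 961/9 ≈ 106.78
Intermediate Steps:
((6*7)/63 - 11)² = (42*(1/63) - 11)² = (⅔ - 11)² = (-31/3)² = 961/9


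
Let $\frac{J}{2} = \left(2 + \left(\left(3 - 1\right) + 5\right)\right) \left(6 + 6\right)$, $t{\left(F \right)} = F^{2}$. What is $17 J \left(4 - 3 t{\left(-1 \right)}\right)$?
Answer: $3672$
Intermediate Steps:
$J = 216$ ($J = 2 \left(2 + \left(\left(3 - 1\right) + 5\right)\right) \left(6 + 6\right) = 2 \left(2 + \left(\left(3 - 1\right) + 5\right)\right) 12 = 2 \left(2 + \left(2 + 5\right)\right) 12 = 2 \left(2 + 7\right) 12 = 2 \cdot 9 \cdot 12 = 2 \cdot 108 = 216$)
$17 J \left(4 - 3 t{\left(-1 \right)}\right) = 17 \cdot 216 \left(4 - 3 \left(-1\right)^{2}\right) = 3672 \left(4 - 3\right) = 3672 \cdot 1 = 3672$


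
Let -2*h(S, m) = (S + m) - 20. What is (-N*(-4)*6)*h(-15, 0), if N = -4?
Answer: -1680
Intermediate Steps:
h(S, m) = 10 - S/2 - m/2 (h(S, m) = -((S + m) - 20)/2 = -(-20 + S + m)/2 = 10 - S/2 - m/2)
(-N*(-4)*6)*h(-15, 0) = (-(-4*(-4))*6)*(10 - 1/2*(-15) - 1/2*0) = (-16*6)*(10 + 15/2 + 0) = -1*96*(35/2) = -96*35/2 = -1680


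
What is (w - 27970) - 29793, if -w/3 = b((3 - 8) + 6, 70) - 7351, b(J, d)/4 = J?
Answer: -35722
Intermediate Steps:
b(J, d) = 4*J
w = 22041 (w = -3*(4*((3 - 8) + 6) - 7351) = -3*(4*(-5 + 6) - 7351) = -3*(4*1 - 7351) = -3*(4 - 7351) = -3*(-7347) = 22041)
(w - 27970) - 29793 = (22041 - 27970) - 29793 = -5929 - 29793 = -35722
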